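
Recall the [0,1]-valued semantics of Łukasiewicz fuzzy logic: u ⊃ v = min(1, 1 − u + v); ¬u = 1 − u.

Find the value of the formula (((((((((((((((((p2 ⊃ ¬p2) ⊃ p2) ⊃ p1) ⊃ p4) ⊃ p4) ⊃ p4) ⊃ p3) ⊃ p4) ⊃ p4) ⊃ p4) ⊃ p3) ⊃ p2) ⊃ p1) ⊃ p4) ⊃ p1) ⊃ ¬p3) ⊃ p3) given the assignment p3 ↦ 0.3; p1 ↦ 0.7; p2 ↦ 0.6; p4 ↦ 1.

0.30

¬p2: Łukasiewicz ¬ gives 1 − 0.6 = 0.4
(p2 ⊃ ¬p2): min(1, 1 − 0.6 + 0.4) = 0.8
((p2 ⊃ ¬p2) ⊃ p2): min(1, 1 − 0.8 + 0.6) = 0.8
(((p2 ⊃ ¬p2) ⊃ p2) ⊃ p1): min(1, 1 − 0.8 + 0.7) = 0.9
((((p2 ⊃ ¬p2) ⊃ p2) ⊃ p1) ⊃ p4): min(1, 1 − 0.9 + 1) = 1
(((((p2 ⊃ ¬p2) ⊃ p2) ⊃ p1) ⊃ p4) ⊃ p4): min(1, 1 − 1 + 1) = 1
((((((p2 ⊃ ¬p2) ⊃ p2) ⊃ p1) ⊃ p4) ⊃ p4) ⊃ p4): min(1, 1 − 1 + 1) = 1
(((((((p2 ⊃ ¬p2) ⊃ p2) ⊃ p1) ⊃ p4) ⊃ p4) ⊃ p4) ⊃ p3): min(1, 1 − 1 + 0.3) = 0.3
((((((((p2 ⊃ ¬p2) ⊃ p2) ⊃ p1) ⊃ p4) ⊃ p4) ⊃ p4) ⊃ p3) ⊃ p4): min(1, 1 − 0.3 + 1) = 1
(((((((((p2 ⊃ ¬p2) ⊃ p2) ⊃ p1) ⊃ p4) ⊃ p4) ⊃ p4) ⊃ p3) ⊃ p4) ⊃ p4): min(1, 1 − 1 + 1) = 1
((((((((((p2 ⊃ ¬p2) ⊃ p2) ⊃ p1) ⊃ p4) ⊃ p4) ⊃ p4) ⊃ p3) ⊃ p4) ⊃ p4) ⊃ p4): min(1, 1 − 1 + 1) = 1
(((((((((((p2 ⊃ ¬p2) ⊃ p2) ⊃ p1) ⊃ p4) ⊃ p4) ⊃ p4) ⊃ p3) ⊃ p4) ⊃ p4) ⊃ p4) ⊃ p3): min(1, 1 − 1 + 0.3) = 0.3
((((((((((((p2 ⊃ ¬p2) ⊃ p2) ⊃ p1) ⊃ p4) ⊃ p4) ⊃ p4) ⊃ p3) ⊃ p4) ⊃ p4) ⊃ p4) ⊃ p3) ⊃ p2): min(1, 1 − 0.3 + 0.6) = 1
(((((((((((((p2 ⊃ ¬p2) ⊃ p2) ⊃ p1) ⊃ p4) ⊃ p4) ⊃ p4) ⊃ p3) ⊃ p4) ⊃ p4) ⊃ p4) ⊃ p3) ⊃ p2) ⊃ p1): min(1, 1 − 1 + 0.7) = 0.7
((((((((((((((p2 ⊃ ¬p2) ⊃ p2) ⊃ p1) ⊃ p4) ⊃ p4) ⊃ p4) ⊃ p3) ⊃ p4) ⊃ p4) ⊃ p4) ⊃ p3) ⊃ p2) ⊃ p1) ⊃ p4): min(1, 1 − 0.7 + 1) = 1
(((((((((((((((p2 ⊃ ¬p2) ⊃ p2) ⊃ p1) ⊃ p4) ⊃ p4) ⊃ p4) ⊃ p3) ⊃ p4) ⊃ p4) ⊃ p4) ⊃ p3) ⊃ p2) ⊃ p1) ⊃ p4) ⊃ p1): min(1, 1 − 1 + 0.7) = 0.7
¬p3: Łukasiewicz ¬ gives 1 − 0.3 = 0.7
((((((((((((((((p2 ⊃ ¬p2) ⊃ p2) ⊃ p1) ⊃ p4) ⊃ p4) ⊃ p4) ⊃ p3) ⊃ p4) ⊃ p4) ⊃ p4) ⊃ p3) ⊃ p2) ⊃ p1) ⊃ p4) ⊃ p1) ⊃ ¬p3): min(1, 1 − 0.7 + 0.7) = 1
(((((((((((((((((p2 ⊃ ¬p2) ⊃ p2) ⊃ p1) ⊃ p4) ⊃ p4) ⊃ p4) ⊃ p3) ⊃ p4) ⊃ p4) ⊃ p4) ⊃ p3) ⊃ p2) ⊃ p1) ⊃ p4) ⊃ p1) ⊃ ¬p3) ⊃ p3): min(1, 1 − 1 + 0.3) = 0.3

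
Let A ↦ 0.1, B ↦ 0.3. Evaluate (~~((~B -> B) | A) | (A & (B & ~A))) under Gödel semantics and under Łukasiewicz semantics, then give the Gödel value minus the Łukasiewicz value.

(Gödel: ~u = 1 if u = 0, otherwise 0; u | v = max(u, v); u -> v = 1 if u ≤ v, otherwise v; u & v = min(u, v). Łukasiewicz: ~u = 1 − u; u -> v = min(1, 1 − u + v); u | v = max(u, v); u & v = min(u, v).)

0.40

Gödel evaluation:
  ~B: Gödel ¬ of 0.3 = 0 (operand ≠ 0)
  (~B -> B): 0 ≤ 0.3, so result = 1
  ((~B -> B) | A) = max(1, 0.1) = 1
  ~((~B -> B) | A): Gödel ¬ of 1 = 0 (operand ≠ 0)
  ~~((~B -> B) | A): Gödel ¬ of 0 = 1 (operand is 0)
  ~A: Gödel ¬ of 0.1 = 0 (operand ≠ 0)
  (B & ~A) = min(0.3, 0) = 0
  (A & (B & ~A)) = min(0.1, 0) = 0
  (~~((~B -> B) | A) | (A & (B & ~A))) = max(1, 0) = 1
  Gödel value = 1
Łukasiewicz evaluation:
  ~B: Łukasiewicz ¬ gives 1 − 0.3 = 0.7
  (~B -> B): min(1, 1 − 0.7 + 0.3) = 0.6
  ((~B -> B) | A) = max(0.6, 0.1) = 0.6
  ~((~B -> B) | A): Łukasiewicz ¬ gives 1 − 0.6 = 0.4
  ~~((~B -> B) | A): Łukasiewicz ¬ gives 1 − 0.4 = 0.6
  ~A: Łukasiewicz ¬ gives 1 − 0.1 = 0.9
  (B & ~A) = min(0.3, 0.9) = 0.3
  (A & (B & ~A)) = min(0.1, 0.3) = 0.1
  (~~((~B -> B) | A) | (A & (B & ~A))) = max(0.6, 0.1) = 0.6
  Łukasiewicz value = 0.6
Difference: 1 − 0.6 = 0.40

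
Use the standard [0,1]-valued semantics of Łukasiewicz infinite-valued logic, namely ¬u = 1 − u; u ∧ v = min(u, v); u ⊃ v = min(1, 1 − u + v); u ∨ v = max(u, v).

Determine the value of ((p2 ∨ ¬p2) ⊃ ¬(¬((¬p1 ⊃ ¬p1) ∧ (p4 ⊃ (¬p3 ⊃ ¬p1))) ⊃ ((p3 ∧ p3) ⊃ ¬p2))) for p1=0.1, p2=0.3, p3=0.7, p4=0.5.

¬p2: Łukasiewicz ¬ gives 1 − 0.3 = 0.7
(p2 ∨ ¬p2) = max(0.3, 0.7) = 0.7
¬p1: Łukasiewicz ¬ gives 1 − 0.1 = 0.9
¬p1: Łukasiewicz ¬ gives 1 − 0.1 = 0.9
(¬p1 ⊃ ¬p1): min(1, 1 − 0.9 + 0.9) = 1
¬p3: Łukasiewicz ¬ gives 1 − 0.7 = 0.3
¬p1: Łukasiewicz ¬ gives 1 − 0.1 = 0.9
(¬p3 ⊃ ¬p1): min(1, 1 − 0.3 + 0.9) = 1
(p4 ⊃ (¬p3 ⊃ ¬p1)): min(1, 1 − 0.5 + 1) = 1
((¬p1 ⊃ ¬p1) ∧ (p4 ⊃ (¬p3 ⊃ ¬p1))) = min(1, 1) = 1
¬((¬p1 ⊃ ¬p1) ∧ (p4 ⊃ (¬p3 ⊃ ¬p1))): Łukasiewicz ¬ gives 1 − 1 = 0
(p3 ∧ p3) = min(0.7, 0.7) = 0.7
¬p2: Łukasiewicz ¬ gives 1 − 0.3 = 0.7
((p3 ∧ p3) ⊃ ¬p2): min(1, 1 − 0.7 + 0.7) = 1
(¬((¬p1 ⊃ ¬p1) ∧ (p4 ⊃ (¬p3 ⊃ ¬p1))) ⊃ ((p3 ∧ p3) ⊃ ¬p2)): min(1, 1 − 0 + 1) = 1
¬(¬((¬p1 ⊃ ¬p1) ∧ (p4 ⊃ (¬p3 ⊃ ¬p1))) ⊃ ((p3 ∧ p3) ⊃ ¬p2)): Łukasiewicz ¬ gives 1 − 1 = 0
((p2 ∨ ¬p2) ⊃ ¬(¬((¬p1 ⊃ ¬p1) ∧ (p4 ⊃ (¬p3 ⊃ ¬p1))) ⊃ ((p3 ∧ p3) ⊃ ¬p2))): min(1, 1 − 0.7 + 0) = 0.3

0.30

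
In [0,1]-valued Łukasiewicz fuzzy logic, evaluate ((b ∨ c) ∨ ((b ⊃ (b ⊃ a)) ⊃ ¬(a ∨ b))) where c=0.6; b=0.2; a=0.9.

0.60

(b ∨ c) = max(0.2, 0.6) = 0.6
(b ⊃ a): min(1, 1 − 0.2 + 0.9) = 1
(b ⊃ (b ⊃ a)): min(1, 1 − 0.2 + 1) = 1
(a ∨ b) = max(0.9, 0.2) = 0.9
¬(a ∨ b): Łukasiewicz ¬ gives 1 − 0.9 = 0.1
((b ⊃ (b ⊃ a)) ⊃ ¬(a ∨ b)): min(1, 1 − 1 + 0.1) = 0.1
((b ∨ c) ∨ ((b ⊃ (b ⊃ a)) ⊃ ¬(a ∨ b))) = max(0.6, 0.1) = 0.6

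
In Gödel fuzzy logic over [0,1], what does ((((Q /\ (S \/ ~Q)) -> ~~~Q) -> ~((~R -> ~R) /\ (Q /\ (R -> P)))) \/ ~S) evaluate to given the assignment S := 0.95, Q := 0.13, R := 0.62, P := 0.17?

~Q: Gödel ¬ of 0.13 = 0 (operand ≠ 0)
(S \/ ~Q) = max(0.95, 0) = 0.95
(Q /\ (S \/ ~Q)) = min(0.13, 0.95) = 0.13
~Q: Gödel ¬ of 0.13 = 0 (operand ≠ 0)
~~Q: Gödel ¬ of 0 = 1 (operand is 0)
~~~Q: Gödel ¬ of 1 = 0 (operand ≠ 0)
((Q /\ (S \/ ~Q)) -> ~~~Q): 0.13 > 0, so result = 0
~R: Gödel ¬ of 0.62 = 0 (operand ≠ 0)
~R: Gödel ¬ of 0.62 = 0 (operand ≠ 0)
(~R -> ~R): 0 ≤ 0, so result = 1
(R -> P): 0.62 > 0.17, so result = 0.17
(Q /\ (R -> P)) = min(0.13, 0.17) = 0.13
((~R -> ~R) /\ (Q /\ (R -> P))) = min(1, 0.13) = 0.13
~((~R -> ~R) /\ (Q /\ (R -> P))): Gödel ¬ of 0.13 = 0 (operand ≠ 0)
(((Q /\ (S \/ ~Q)) -> ~~~Q) -> ~((~R -> ~R) /\ (Q /\ (R -> P)))): 0 ≤ 0, so result = 1
~S: Gödel ¬ of 0.95 = 0 (operand ≠ 0)
((((Q /\ (S \/ ~Q)) -> ~~~Q) -> ~((~R -> ~R) /\ (Q /\ (R -> P)))) \/ ~S) = max(1, 0) = 1

1.00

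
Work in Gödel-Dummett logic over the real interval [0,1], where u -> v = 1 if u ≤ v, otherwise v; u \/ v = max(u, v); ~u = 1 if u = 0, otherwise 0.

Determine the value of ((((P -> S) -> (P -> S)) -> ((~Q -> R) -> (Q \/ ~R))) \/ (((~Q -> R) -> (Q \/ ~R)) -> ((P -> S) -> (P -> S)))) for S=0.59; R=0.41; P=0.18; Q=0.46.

(P -> S): 0.18 ≤ 0.59, so result = 1
(P -> S): 0.18 ≤ 0.59, so result = 1
((P -> S) -> (P -> S)): 1 ≤ 1, so result = 1
~Q: Gödel ¬ of 0.46 = 0 (operand ≠ 0)
(~Q -> R): 0 ≤ 0.41, so result = 1
~R: Gödel ¬ of 0.41 = 0 (operand ≠ 0)
(Q \/ ~R) = max(0.46, 0) = 0.46
((~Q -> R) -> (Q \/ ~R)): 1 > 0.46, so result = 0.46
(((P -> S) -> (P -> S)) -> ((~Q -> R) -> (Q \/ ~R))): 1 > 0.46, so result = 0.46
~Q: Gödel ¬ of 0.46 = 0 (operand ≠ 0)
(~Q -> R): 0 ≤ 0.41, so result = 1
~R: Gödel ¬ of 0.41 = 0 (operand ≠ 0)
(Q \/ ~R) = max(0.46, 0) = 0.46
((~Q -> R) -> (Q \/ ~R)): 1 > 0.46, so result = 0.46
(P -> S): 0.18 ≤ 0.59, so result = 1
(P -> S): 0.18 ≤ 0.59, so result = 1
((P -> S) -> (P -> S)): 1 ≤ 1, so result = 1
(((~Q -> R) -> (Q \/ ~R)) -> ((P -> S) -> (P -> S))): 0.46 ≤ 1, so result = 1
((((P -> S) -> (P -> S)) -> ((~Q -> R) -> (Q \/ ~R))) \/ (((~Q -> R) -> (Q \/ ~R)) -> ((P -> S) -> (P -> S)))) = max(0.46, 1) = 1

1.00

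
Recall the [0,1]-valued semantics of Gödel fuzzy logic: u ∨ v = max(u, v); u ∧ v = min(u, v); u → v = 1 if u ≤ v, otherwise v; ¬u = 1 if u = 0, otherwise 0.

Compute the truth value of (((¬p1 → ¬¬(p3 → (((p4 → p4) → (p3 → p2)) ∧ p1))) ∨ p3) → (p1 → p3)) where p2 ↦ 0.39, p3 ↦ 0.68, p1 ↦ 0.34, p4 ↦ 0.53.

¬p1: Gödel ¬ of 0.34 = 0 (operand ≠ 0)
(p4 → p4): 0.53 ≤ 0.53, so result = 1
(p3 → p2): 0.68 > 0.39, so result = 0.39
((p4 → p4) → (p3 → p2)): 1 > 0.39, so result = 0.39
(((p4 → p4) → (p3 → p2)) ∧ p1) = min(0.39, 0.34) = 0.34
(p3 → (((p4 → p4) → (p3 → p2)) ∧ p1)): 0.68 > 0.34, so result = 0.34
¬(p3 → (((p4 → p4) → (p3 → p2)) ∧ p1)): Gödel ¬ of 0.34 = 0 (operand ≠ 0)
¬¬(p3 → (((p4 → p4) → (p3 → p2)) ∧ p1)): Gödel ¬ of 0 = 1 (operand is 0)
(¬p1 → ¬¬(p3 → (((p4 → p4) → (p3 → p2)) ∧ p1))): 0 ≤ 1, so result = 1
((¬p1 → ¬¬(p3 → (((p4 → p4) → (p3 → p2)) ∧ p1))) ∨ p3) = max(1, 0.68) = 1
(p1 → p3): 0.34 ≤ 0.68, so result = 1
(((¬p1 → ¬¬(p3 → (((p4 → p4) → (p3 → p2)) ∧ p1))) ∨ p3) → (p1 → p3)): 1 ≤ 1, so result = 1

1.00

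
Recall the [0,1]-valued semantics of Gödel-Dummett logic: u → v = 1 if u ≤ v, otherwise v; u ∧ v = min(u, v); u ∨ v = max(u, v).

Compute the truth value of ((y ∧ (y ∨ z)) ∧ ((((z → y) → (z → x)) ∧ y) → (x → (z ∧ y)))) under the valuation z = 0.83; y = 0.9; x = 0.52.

(y ∨ z) = max(0.9, 0.83) = 0.9
(y ∧ (y ∨ z)) = min(0.9, 0.9) = 0.9
(z → y): 0.83 ≤ 0.9, so result = 1
(z → x): 0.83 > 0.52, so result = 0.52
((z → y) → (z → x)): 1 > 0.52, so result = 0.52
(((z → y) → (z → x)) ∧ y) = min(0.52, 0.9) = 0.52
(z ∧ y) = min(0.83, 0.9) = 0.83
(x → (z ∧ y)): 0.52 ≤ 0.83, so result = 1
((((z → y) → (z → x)) ∧ y) → (x → (z ∧ y))): 0.52 ≤ 1, so result = 1
((y ∧ (y ∨ z)) ∧ ((((z → y) → (z → x)) ∧ y) → (x → (z ∧ y)))) = min(0.9, 1) = 0.9

0.90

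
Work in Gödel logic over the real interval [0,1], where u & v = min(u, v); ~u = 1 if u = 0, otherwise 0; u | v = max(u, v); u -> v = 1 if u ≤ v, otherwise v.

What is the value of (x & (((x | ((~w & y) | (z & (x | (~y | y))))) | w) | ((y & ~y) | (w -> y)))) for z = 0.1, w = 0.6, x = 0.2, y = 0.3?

~w: Gödel ¬ of 0.6 = 0 (operand ≠ 0)
(~w & y) = min(0, 0.3) = 0
~y: Gödel ¬ of 0.3 = 0 (operand ≠ 0)
(~y | y) = max(0, 0.3) = 0.3
(x | (~y | y)) = max(0.2, 0.3) = 0.3
(z & (x | (~y | y))) = min(0.1, 0.3) = 0.1
((~w & y) | (z & (x | (~y | y)))) = max(0, 0.1) = 0.1
(x | ((~w & y) | (z & (x | (~y | y))))) = max(0.2, 0.1) = 0.2
((x | ((~w & y) | (z & (x | (~y | y))))) | w) = max(0.2, 0.6) = 0.6
~y: Gödel ¬ of 0.3 = 0 (operand ≠ 0)
(y & ~y) = min(0.3, 0) = 0
(w -> y): 0.6 > 0.3, so result = 0.3
((y & ~y) | (w -> y)) = max(0, 0.3) = 0.3
(((x | ((~w & y) | (z & (x | (~y | y))))) | w) | ((y & ~y) | (w -> y))) = max(0.6, 0.3) = 0.6
(x & (((x | ((~w & y) | (z & (x | (~y | y))))) | w) | ((y & ~y) | (w -> y)))) = min(0.2, 0.6) = 0.2

0.20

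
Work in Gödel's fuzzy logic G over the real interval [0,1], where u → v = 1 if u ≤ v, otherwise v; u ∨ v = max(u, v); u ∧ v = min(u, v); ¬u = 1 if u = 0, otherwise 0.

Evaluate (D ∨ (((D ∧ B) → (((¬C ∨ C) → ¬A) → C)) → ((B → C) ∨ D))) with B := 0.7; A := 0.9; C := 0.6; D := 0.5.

0.60

(D ∧ B) = min(0.5, 0.7) = 0.5
¬C: Gödel ¬ of 0.6 = 0 (operand ≠ 0)
(¬C ∨ C) = max(0, 0.6) = 0.6
¬A: Gödel ¬ of 0.9 = 0 (operand ≠ 0)
((¬C ∨ C) → ¬A): 0.6 > 0, so result = 0
(((¬C ∨ C) → ¬A) → C): 0 ≤ 0.6, so result = 1
((D ∧ B) → (((¬C ∨ C) → ¬A) → C)): 0.5 ≤ 1, so result = 1
(B → C): 0.7 > 0.6, so result = 0.6
((B → C) ∨ D) = max(0.6, 0.5) = 0.6
(((D ∧ B) → (((¬C ∨ C) → ¬A) → C)) → ((B → C) ∨ D)): 1 > 0.6, so result = 0.6
(D ∨ (((D ∧ B) → (((¬C ∨ C) → ¬A) → C)) → ((B → C) ∨ D))) = max(0.5, 0.6) = 0.6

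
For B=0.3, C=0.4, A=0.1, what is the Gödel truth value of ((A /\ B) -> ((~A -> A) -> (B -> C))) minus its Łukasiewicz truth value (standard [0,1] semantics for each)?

Gödel evaluation:
  (A /\ B) = min(0.1, 0.3) = 0.1
  ~A: Gödel ¬ of 0.1 = 0 (operand ≠ 0)
  (~A -> A): 0 ≤ 0.1, so result = 1
  (B -> C): 0.3 ≤ 0.4, so result = 1
  ((~A -> A) -> (B -> C)): 1 ≤ 1, so result = 1
  ((A /\ B) -> ((~A -> A) -> (B -> C))): 0.1 ≤ 1, so result = 1
  Gödel value = 1
Łukasiewicz evaluation:
  (A /\ B) = min(0.1, 0.3) = 0.1
  ~A: Łukasiewicz ¬ gives 1 − 0.1 = 0.9
  (~A -> A): min(1, 1 − 0.9 + 0.1) = 0.2
  (B -> C): min(1, 1 − 0.3 + 0.4) = 1
  ((~A -> A) -> (B -> C)): min(1, 1 − 0.2 + 1) = 1
  ((A /\ B) -> ((~A -> A) -> (B -> C))): min(1, 1 − 0.1 + 1) = 1
  Łukasiewicz value = 1
Difference: 1 − 1 = 0.00

0.00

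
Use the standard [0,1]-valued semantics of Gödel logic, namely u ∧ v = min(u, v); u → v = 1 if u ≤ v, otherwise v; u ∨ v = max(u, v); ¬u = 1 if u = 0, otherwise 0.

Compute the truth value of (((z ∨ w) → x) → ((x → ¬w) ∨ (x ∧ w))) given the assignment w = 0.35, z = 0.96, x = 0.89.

(z ∨ w) = max(0.96, 0.35) = 0.96
((z ∨ w) → x): 0.96 > 0.89, so result = 0.89
¬w: Gödel ¬ of 0.35 = 0 (operand ≠ 0)
(x → ¬w): 0.89 > 0, so result = 0
(x ∧ w) = min(0.89, 0.35) = 0.35
((x → ¬w) ∨ (x ∧ w)) = max(0, 0.35) = 0.35
(((z ∨ w) → x) → ((x → ¬w) ∨ (x ∧ w))): 0.89 > 0.35, so result = 0.35

0.35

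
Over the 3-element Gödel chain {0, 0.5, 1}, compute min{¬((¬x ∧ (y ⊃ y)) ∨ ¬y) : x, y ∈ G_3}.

The minimum is attained at x = 0, y = 0:
  ¬x: Gödel ¬ of 0 = 1 (operand is 0)
  (y ⊃ y): 0 ≤ 0, so result = 1
  (¬x ∧ (y ⊃ y)) = min(1, 1) = 1
  ¬y: Gödel ¬ of 0 = 1 (operand is 0)
  ((¬x ∧ (y ⊃ y)) ∨ ¬y) = max(1, 1) = 1
  ¬((¬x ∧ (y ⊃ y)) ∨ ¬y): Gödel ¬ of 1 = 0 (operand ≠ 0)
Checking all 9 assignments confirms none give a value below 0.00.

0.00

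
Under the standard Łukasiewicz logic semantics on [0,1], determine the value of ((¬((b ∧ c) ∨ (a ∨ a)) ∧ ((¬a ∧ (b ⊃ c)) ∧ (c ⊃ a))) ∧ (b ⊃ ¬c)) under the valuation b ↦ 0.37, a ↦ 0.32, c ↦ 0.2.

0.68

(b ∧ c) = min(0.37, 0.2) = 0.2
(a ∨ a) = max(0.32, 0.32) = 0.32
((b ∧ c) ∨ (a ∨ a)) = max(0.2, 0.32) = 0.32
¬((b ∧ c) ∨ (a ∨ a)): Łukasiewicz ¬ gives 1 − 0.32 = 0.68
¬a: Łukasiewicz ¬ gives 1 − 0.32 = 0.68
(b ⊃ c): min(1, 1 − 0.37 + 0.2) = 0.83
(¬a ∧ (b ⊃ c)) = min(0.68, 0.83) = 0.68
(c ⊃ a): min(1, 1 − 0.2 + 0.32) = 1
((¬a ∧ (b ⊃ c)) ∧ (c ⊃ a)) = min(0.68, 1) = 0.68
(¬((b ∧ c) ∨ (a ∨ a)) ∧ ((¬a ∧ (b ⊃ c)) ∧ (c ⊃ a))) = min(0.68, 0.68) = 0.68
¬c: Łukasiewicz ¬ gives 1 − 0.2 = 0.8
(b ⊃ ¬c): min(1, 1 − 0.37 + 0.8) = 1
((¬((b ∧ c) ∨ (a ∨ a)) ∧ ((¬a ∧ (b ⊃ c)) ∧ (c ⊃ a))) ∧ (b ⊃ ¬c)) = min(0.68, 1) = 0.68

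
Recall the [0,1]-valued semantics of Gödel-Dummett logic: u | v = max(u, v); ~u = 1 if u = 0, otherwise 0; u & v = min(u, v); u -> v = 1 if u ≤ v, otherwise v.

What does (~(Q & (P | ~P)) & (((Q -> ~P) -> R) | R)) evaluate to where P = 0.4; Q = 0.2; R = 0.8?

~P: Gödel ¬ of 0.4 = 0 (operand ≠ 0)
(P | ~P) = max(0.4, 0) = 0.4
(Q & (P | ~P)) = min(0.2, 0.4) = 0.2
~(Q & (P | ~P)): Gödel ¬ of 0.2 = 0 (operand ≠ 0)
~P: Gödel ¬ of 0.4 = 0 (operand ≠ 0)
(Q -> ~P): 0.2 > 0, so result = 0
((Q -> ~P) -> R): 0 ≤ 0.8, so result = 1
(((Q -> ~P) -> R) | R) = max(1, 0.8) = 1
(~(Q & (P | ~P)) & (((Q -> ~P) -> R) | R)) = min(0, 1) = 0

0.00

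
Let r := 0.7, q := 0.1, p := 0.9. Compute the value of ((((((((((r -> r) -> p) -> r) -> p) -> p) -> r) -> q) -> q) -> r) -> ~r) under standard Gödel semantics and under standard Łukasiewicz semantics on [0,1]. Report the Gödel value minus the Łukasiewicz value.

-0.40

Gödel evaluation:
  (r -> r): 0.7 ≤ 0.7, so result = 1
  ((r -> r) -> p): 1 > 0.9, so result = 0.9
  (((r -> r) -> p) -> r): 0.9 > 0.7, so result = 0.7
  ((((r -> r) -> p) -> r) -> p): 0.7 ≤ 0.9, so result = 1
  (((((r -> r) -> p) -> r) -> p) -> p): 1 > 0.9, so result = 0.9
  ((((((r -> r) -> p) -> r) -> p) -> p) -> r): 0.9 > 0.7, so result = 0.7
  (((((((r -> r) -> p) -> r) -> p) -> p) -> r) -> q): 0.7 > 0.1, so result = 0.1
  ((((((((r -> r) -> p) -> r) -> p) -> p) -> r) -> q) -> q): 0.1 ≤ 0.1, so result = 1
  (((((((((r -> r) -> p) -> r) -> p) -> p) -> r) -> q) -> q) -> r): 1 > 0.7, so result = 0.7
  ~r: Gödel ¬ of 0.7 = 0 (operand ≠ 0)
  ((((((((((r -> r) -> p) -> r) -> p) -> p) -> r) -> q) -> q) -> r) -> ~r): 0.7 > 0, so result = 0
  Gödel value = 0
Łukasiewicz evaluation:
  (r -> r): min(1, 1 − 0.7 + 0.7) = 1
  ((r -> r) -> p): min(1, 1 − 1 + 0.9) = 0.9
  (((r -> r) -> p) -> r): min(1, 1 − 0.9 + 0.7) = 0.8
  ((((r -> r) -> p) -> r) -> p): min(1, 1 − 0.8 + 0.9) = 1
  (((((r -> r) -> p) -> r) -> p) -> p): min(1, 1 − 1 + 0.9) = 0.9
  ((((((r -> r) -> p) -> r) -> p) -> p) -> r): min(1, 1 − 0.9 + 0.7) = 0.8
  (((((((r -> r) -> p) -> r) -> p) -> p) -> r) -> q): min(1, 1 − 0.8 + 0.1) = 0.3
  ((((((((r -> r) -> p) -> r) -> p) -> p) -> r) -> q) -> q): min(1, 1 − 0.3 + 0.1) = 0.8
  (((((((((r -> r) -> p) -> r) -> p) -> p) -> r) -> q) -> q) -> r): min(1, 1 − 0.8 + 0.7) = 0.9
  ~r: Łukasiewicz ¬ gives 1 − 0.7 = 0.3
  ((((((((((r -> r) -> p) -> r) -> p) -> p) -> r) -> q) -> q) -> r) -> ~r): min(1, 1 − 0.9 + 0.3) = 0.4
  Łukasiewicz value = 0.4
Difference: 0 − 0.4 = -0.40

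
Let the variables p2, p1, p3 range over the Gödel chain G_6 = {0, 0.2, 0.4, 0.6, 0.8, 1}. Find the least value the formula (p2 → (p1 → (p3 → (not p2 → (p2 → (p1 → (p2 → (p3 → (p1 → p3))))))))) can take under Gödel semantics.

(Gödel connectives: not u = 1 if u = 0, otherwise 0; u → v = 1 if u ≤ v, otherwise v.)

1.00

Every assignment gives 1. For instance at p2 = 0, p1 = 0, p3 = 0:
  not p2: Gödel ¬ of 0 = 1 (operand is 0)
  (p1 → p3): 0 ≤ 0, so result = 1
  (p3 → (p1 → p3)): 0 ≤ 1, so result = 1
  (p2 → (p3 → (p1 → p3))): 0 ≤ 1, so result = 1
  (p1 → (p2 → (p3 → (p1 → p3)))): 0 ≤ 1, so result = 1
  (p2 → (p1 → (p2 → (p3 → (p1 → p3))))): 0 ≤ 1, so result = 1
  (not p2 → (p2 → (p1 → (p2 → (p3 → (p1 → p3)))))): 1 ≤ 1, so result = 1
  (p3 → (not p2 → (p2 → (p1 → (p2 → (p3 → (p1 → p3))))))): 0 ≤ 1, so result = 1
  (p1 → (p3 → (not p2 → (p2 → (p1 → (p2 → (p3 → (p1 → p3)))))))): 0 ≤ 1, so result = 1
  (p2 → (p1 → (p3 → (not p2 → (p2 → (p1 → (p2 → (p3 → (p1 → p3))))))))): 0 ≤ 1, so result = 1
All 216 assignments give value 1 — the formula is a G_6-tautology.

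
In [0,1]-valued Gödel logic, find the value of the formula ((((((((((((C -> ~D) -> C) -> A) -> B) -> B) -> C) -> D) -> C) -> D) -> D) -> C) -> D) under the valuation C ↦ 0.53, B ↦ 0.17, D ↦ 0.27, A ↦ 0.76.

~D: Gödel ¬ of 0.27 = 0 (operand ≠ 0)
(C -> ~D): 0.53 > 0, so result = 0
((C -> ~D) -> C): 0 ≤ 0.53, so result = 1
(((C -> ~D) -> C) -> A): 1 > 0.76, so result = 0.76
((((C -> ~D) -> C) -> A) -> B): 0.76 > 0.17, so result = 0.17
(((((C -> ~D) -> C) -> A) -> B) -> B): 0.17 ≤ 0.17, so result = 1
((((((C -> ~D) -> C) -> A) -> B) -> B) -> C): 1 > 0.53, so result = 0.53
(((((((C -> ~D) -> C) -> A) -> B) -> B) -> C) -> D): 0.53 > 0.27, so result = 0.27
((((((((C -> ~D) -> C) -> A) -> B) -> B) -> C) -> D) -> C): 0.27 ≤ 0.53, so result = 1
(((((((((C -> ~D) -> C) -> A) -> B) -> B) -> C) -> D) -> C) -> D): 1 > 0.27, so result = 0.27
((((((((((C -> ~D) -> C) -> A) -> B) -> B) -> C) -> D) -> C) -> D) -> D): 0.27 ≤ 0.27, so result = 1
(((((((((((C -> ~D) -> C) -> A) -> B) -> B) -> C) -> D) -> C) -> D) -> D) -> C): 1 > 0.53, so result = 0.53
((((((((((((C -> ~D) -> C) -> A) -> B) -> B) -> C) -> D) -> C) -> D) -> D) -> C) -> D): 0.53 > 0.27, so result = 0.27

0.27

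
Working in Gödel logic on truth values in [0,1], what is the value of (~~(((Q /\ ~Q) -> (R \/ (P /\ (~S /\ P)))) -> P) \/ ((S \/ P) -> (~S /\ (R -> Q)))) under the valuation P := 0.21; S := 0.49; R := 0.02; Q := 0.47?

1.00

~Q: Gödel ¬ of 0.47 = 0 (operand ≠ 0)
(Q /\ ~Q) = min(0.47, 0) = 0
~S: Gödel ¬ of 0.49 = 0 (operand ≠ 0)
(~S /\ P) = min(0, 0.21) = 0
(P /\ (~S /\ P)) = min(0.21, 0) = 0
(R \/ (P /\ (~S /\ P))) = max(0.02, 0) = 0.02
((Q /\ ~Q) -> (R \/ (P /\ (~S /\ P)))): 0 ≤ 0.02, so result = 1
(((Q /\ ~Q) -> (R \/ (P /\ (~S /\ P)))) -> P): 1 > 0.21, so result = 0.21
~(((Q /\ ~Q) -> (R \/ (P /\ (~S /\ P)))) -> P): Gödel ¬ of 0.21 = 0 (operand ≠ 0)
~~(((Q /\ ~Q) -> (R \/ (P /\ (~S /\ P)))) -> P): Gödel ¬ of 0 = 1 (operand is 0)
(S \/ P) = max(0.49, 0.21) = 0.49
~S: Gödel ¬ of 0.49 = 0 (operand ≠ 0)
(R -> Q): 0.02 ≤ 0.47, so result = 1
(~S /\ (R -> Q)) = min(0, 1) = 0
((S \/ P) -> (~S /\ (R -> Q))): 0.49 > 0, so result = 0
(~~(((Q /\ ~Q) -> (R \/ (P /\ (~S /\ P)))) -> P) \/ ((S \/ P) -> (~S /\ (R -> Q)))) = max(1, 0) = 1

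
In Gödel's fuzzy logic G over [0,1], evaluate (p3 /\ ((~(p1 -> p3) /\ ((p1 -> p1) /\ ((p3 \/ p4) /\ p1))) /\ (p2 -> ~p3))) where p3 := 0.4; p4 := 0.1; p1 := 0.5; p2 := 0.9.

(p1 -> p3): 0.5 > 0.4, so result = 0.4
~(p1 -> p3): Gödel ¬ of 0.4 = 0 (operand ≠ 0)
(p1 -> p1): 0.5 ≤ 0.5, so result = 1
(p3 \/ p4) = max(0.4, 0.1) = 0.4
((p3 \/ p4) /\ p1) = min(0.4, 0.5) = 0.4
((p1 -> p1) /\ ((p3 \/ p4) /\ p1)) = min(1, 0.4) = 0.4
(~(p1 -> p3) /\ ((p1 -> p1) /\ ((p3 \/ p4) /\ p1))) = min(0, 0.4) = 0
~p3: Gödel ¬ of 0.4 = 0 (operand ≠ 0)
(p2 -> ~p3): 0.9 > 0, so result = 0
((~(p1 -> p3) /\ ((p1 -> p1) /\ ((p3 \/ p4) /\ p1))) /\ (p2 -> ~p3)) = min(0, 0) = 0
(p3 /\ ((~(p1 -> p3) /\ ((p1 -> p1) /\ ((p3 \/ p4) /\ p1))) /\ (p2 -> ~p3))) = min(0.4, 0) = 0

0.00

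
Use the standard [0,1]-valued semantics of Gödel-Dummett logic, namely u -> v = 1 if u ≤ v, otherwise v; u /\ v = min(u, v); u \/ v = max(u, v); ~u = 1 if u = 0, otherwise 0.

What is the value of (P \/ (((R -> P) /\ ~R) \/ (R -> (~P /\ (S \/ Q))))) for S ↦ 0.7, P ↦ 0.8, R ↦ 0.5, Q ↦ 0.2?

(R -> P): 0.5 ≤ 0.8, so result = 1
~R: Gödel ¬ of 0.5 = 0 (operand ≠ 0)
((R -> P) /\ ~R) = min(1, 0) = 0
~P: Gödel ¬ of 0.8 = 0 (operand ≠ 0)
(S \/ Q) = max(0.7, 0.2) = 0.7
(~P /\ (S \/ Q)) = min(0, 0.7) = 0
(R -> (~P /\ (S \/ Q))): 0.5 > 0, so result = 0
(((R -> P) /\ ~R) \/ (R -> (~P /\ (S \/ Q)))) = max(0, 0) = 0
(P \/ (((R -> P) /\ ~R) \/ (R -> (~P /\ (S \/ Q))))) = max(0.8, 0) = 0.8

0.80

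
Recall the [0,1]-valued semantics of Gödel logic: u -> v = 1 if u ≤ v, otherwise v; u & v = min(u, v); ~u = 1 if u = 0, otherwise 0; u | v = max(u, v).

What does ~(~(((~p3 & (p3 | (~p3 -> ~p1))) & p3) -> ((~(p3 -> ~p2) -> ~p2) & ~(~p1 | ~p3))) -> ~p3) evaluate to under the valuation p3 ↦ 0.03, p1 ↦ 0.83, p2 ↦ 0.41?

0.00

~p3: Gödel ¬ of 0.03 = 0 (operand ≠ 0)
~p3: Gödel ¬ of 0.03 = 0 (operand ≠ 0)
~p1: Gödel ¬ of 0.83 = 0 (operand ≠ 0)
(~p3 -> ~p1): 0 ≤ 0, so result = 1
(p3 | (~p3 -> ~p1)) = max(0.03, 1) = 1
(~p3 & (p3 | (~p3 -> ~p1))) = min(0, 1) = 0
((~p3 & (p3 | (~p3 -> ~p1))) & p3) = min(0, 0.03) = 0
~p2: Gödel ¬ of 0.41 = 0 (operand ≠ 0)
(p3 -> ~p2): 0.03 > 0, so result = 0
~(p3 -> ~p2): Gödel ¬ of 0 = 1 (operand is 0)
~p2: Gödel ¬ of 0.41 = 0 (operand ≠ 0)
(~(p3 -> ~p2) -> ~p2): 1 > 0, so result = 0
~p1: Gödel ¬ of 0.83 = 0 (operand ≠ 0)
~p3: Gödel ¬ of 0.03 = 0 (operand ≠ 0)
(~p1 | ~p3) = max(0, 0) = 0
~(~p1 | ~p3): Gödel ¬ of 0 = 1 (operand is 0)
((~(p3 -> ~p2) -> ~p2) & ~(~p1 | ~p3)) = min(0, 1) = 0
(((~p3 & (p3 | (~p3 -> ~p1))) & p3) -> ((~(p3 -> ~p2) -> ~p2) & ~(~p1 | ~p3))): 0 ≤ 0, so result = 1
~(((~p3 & (p3 | (~p3 -> ~p1))) & p3) -> ((~(p3 -> ~p2) -> ~p2) & ~(~p1 | ~p3))): Gödel ¬ of 1 = 0 (operand ≠ 0)
~p3: Gödel ¬ of 0.03 = 0 (operand ≠ 0)
(~(((~p3 & (p3 | (~p3 -> ~p1))) & p3) -> ((~(p3 -> ~p2) -> ~p2) & ~(~p1 | ~p3))) -> ~p3): 0 ≤ 0, so result = 1
~(~(((~p3 & (p3 | (~p3 -> ~p1))) & p3) -> ((~(p3 -> ~p2) -> ~p2) & ~(~p1 | ~p3))) -> ~p3): Gödel ¬ of 1 = 0 (operand ≠ 0)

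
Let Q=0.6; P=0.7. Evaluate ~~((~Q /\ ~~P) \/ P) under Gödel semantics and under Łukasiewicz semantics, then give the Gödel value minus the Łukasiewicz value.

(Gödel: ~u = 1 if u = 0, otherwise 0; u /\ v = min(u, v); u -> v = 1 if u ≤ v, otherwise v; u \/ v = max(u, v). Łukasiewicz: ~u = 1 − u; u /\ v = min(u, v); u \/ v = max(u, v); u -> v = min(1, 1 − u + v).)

0.30

Gödel evaluation:
  ~Q: Gödel ¬ of 0.6 = 0 (operand ≠ 0)
  ~P: Gödel ¬ of 0.7 = 0 (operand ≠ 0)
  ~~P: Gödel ¬ of 0 = 1 (operand is 0)
  (~Q /\ ~~P) = min(0, 1) = 0
  ((~Q /\ ~~P) \/ P) = max(0, 0.7) = 0.7
  ~((~Q /\ ~~P) \/ P): Gödel ¬ of 0.7 = 0 (operand ≠ 0)
  ~~((~Q /\ ~~P) \/ P): Gödel ¬ of 0 = 1 (operand is 0)
  Gödel value = 1
Łukasiewicz evaluation:
  ~Q: Łukasiewicz ¬ gives 1 − 0.6 = 0.4
  ~P: Łukasiewicz ¬ gives 1 − 0.7 = 0.3
  ~~P: Łukasiewicz ¬ gives 1 − 0.3 = 0.7
  (~Q /\ ~~P) = min(0.4, 0.7) = 0.4
  ((~Q /\ ~~P) \/ P) = max(0.4, 0.7) = 0.7
  ~((~Q /\ ~~P) \/ P): Łukasiewicz ¬ gives 1 − 0.7 = 0.3
  ~~((~Q /\ ~~P) \/ P): Łukasiewicz ¬ gives 1 − 0.3 = 0.7
  Łukasiewicz value = 0.7
Difference: 1 − 0.7 = 0.30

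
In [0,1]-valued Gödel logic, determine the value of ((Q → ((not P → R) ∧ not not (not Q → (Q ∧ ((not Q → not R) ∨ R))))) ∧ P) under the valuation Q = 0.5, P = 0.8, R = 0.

0.80

not P: Gödel ¬ of 0.8 = 0 (operand ≠ 0)
(not P → R): 0 ≤ 0, so result = 1
not Q: Gödel ¬ of 0.5 = 0 (operand ≠ 0)
not Q: Gödel ¬ of 0.5 = 0 (operand ≠ 0)
not R: Gödel ¬ of 0 = 1 (operand is 0)
(not Q → not R): 0 ≤ 1, so result = 1
((not Q → not R) ∨ R) = max(1, 0) = 1
(Q ∧ ((not Q → not R) ∨ R)) = min(0.5, 1) = 0.5
(not Q → (Q ∧ ((not Q → not R) ∨ R))): 0 ≤ 0.5, so result = 1
not (not Q → (Q ∧ ((not Q → not R) ∨ R))): Gödel ¬ of 1 = 0 (operand ≠ 0)
not not (not Q → (Q ∧ ((not Q → not R) ∨ R))): Gödel ¬ of 0 = 1 (operand is 0)
((not P → R) ∧ not not (not Q → (Q ∧ ((not Q → not R) ∨ R)))) = min(1, 1) = 1
(Q → ((not P → R) ∧ not not (not Q → (Q ∧ ((not Q → not R) ∨ R))))): 0.5 ≤ 1, so result = 1
((Q → ((not P → R) ∧ not not (not Q → (Q ∧ ((not Q → not R) ∨ R))))) ∧ P) = min(1, 0.8) = 0.8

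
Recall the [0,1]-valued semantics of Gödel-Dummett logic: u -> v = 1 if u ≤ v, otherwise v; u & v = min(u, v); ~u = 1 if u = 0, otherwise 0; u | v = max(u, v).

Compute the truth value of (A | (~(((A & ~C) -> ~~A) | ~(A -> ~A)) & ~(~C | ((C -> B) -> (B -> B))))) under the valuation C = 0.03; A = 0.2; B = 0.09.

0.20

~C: Gödel ¬ of 0.03 = 0 (operand ≠ 0)
(A & ~C) = min(0.2, 0) = 0
~A: Gödel ¬ of 0.2 = 0 (operand ≠ 0)
~~A: Gödel ¬ of 0 = 1 (operand is 0)
((A & ~C) -> ~~A): 0 ≤ 1, so result = 1
~A: Gödel ¬ of 0.2 = 0 (operand ≠ 0)
(A -> ~A): 0.2 > 0, so result = 0
~(A -> ~A): Gödel ¬ of 0 = 1 (operand is 0)
(((A & ~C) -> ~~A) | ~(A -> ~A)) = max(1, 1) = 1
~(((A & ~C) -> ~~A) | ~(A -> ~A)): Gödel ¬ of 1 = 0 (operand ≠ 0)
~C: Gödel ¬ of 0.03 = 0 (operand ≠ 0)
(C -> B): 0.03 ≤ 0.09, so result = 1
(B -> B): 0.09 ≤ 0.09, so result = 1
((C -> B) -> (B -> B)): 1 ≤ 1, so result = 1
(~C | ((C -> B) -> (B -> B))) = max(0, 1) = 1
~(~C | ((C -> B) -> (B -> B))): Gödel ¬ of 1 = 0 (operand ≠ 0)
(~(((A & ~C) -> ~~A) | ~(A -> ~A)) & ~(~C | ((C -> B) -> (B -> B)))) = min(0, 0) = 0
(A | (~(((A & ~C) -> ~~A) | ~(A -> ~A)) & ~(~C | ((C -> B) -> (B -> B))))) = max(0.2, 0) = 0.2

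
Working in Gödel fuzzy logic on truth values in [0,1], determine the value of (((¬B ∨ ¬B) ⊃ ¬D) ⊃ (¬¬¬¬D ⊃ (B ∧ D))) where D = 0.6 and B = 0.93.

¬B: Gödel ¬ of 0.93 = 0 (operand ≠ 0)
¬B: Gödel ¬ of 0.93 = 0 (operand ≠ 0)
(¬B ∨ ¬B) = max(0, 0) = 0
¬D: Gödel ¬ of 0.6 = 0 (operand ≠ 0)
((¬B ∨ ¬B) ⊃ ¬D): 0 ≤ 0, so result = 1
¬D: Gödel ¬ of 0.6 = 0 (operand ≠ 0)
¬¬D: Gödel ¬ of 0 = 1 (operand is 0)
¬¬¬D: Gödel ¬ of 1 = 0 (operand ≠ 0)
¬¬¬¬D: Gödel ¬ of 0 = 1 (operand is 0)
(B ∧ D) = min(0.93, 0.6) = 0.6
(¬¬¬¬D ⊃ (B ∧ D)): 1 > 0.6, so result = 0.6
(((¬B ∨ ¬B) ⊃ ¬D) ⊃ (¬¬¬¬D ⊃ (B ∧ D))): 1 > 0.6, so result = 0.6

0.60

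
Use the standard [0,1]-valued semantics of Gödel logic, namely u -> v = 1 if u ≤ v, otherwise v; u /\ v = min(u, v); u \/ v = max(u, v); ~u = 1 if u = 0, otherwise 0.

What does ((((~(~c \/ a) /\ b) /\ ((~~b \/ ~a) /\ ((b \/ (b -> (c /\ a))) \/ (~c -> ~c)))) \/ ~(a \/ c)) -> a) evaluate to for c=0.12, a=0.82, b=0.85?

~c: Gödel ¬ of 0.12 = 0 (operand ≠ 0)
(~c \/ a) = max(0, 0.82) = 0.82
~(~c \/ a): Gödel ¬ of 0.82 = 0 (operand ≠ 0)
(~(~c \/ a) /\ b) = min(0, 0.85) = 0
~b: Gödel ¬ of 0.85 = 0 (operand ≠ 0)
~~b: Gödel ¬ of 0 = 1 (operand is 0)
~a: Gödel ¬ of 0.82 = 0 (operand ≠ 0)
(~~b \/ ~a) = max(1, 0) = 1
(c /\ a) = min(0.12, 0.82) = 0.12
(b -> (c /\ a)): 0.85 > 0.12, so result = 0.12
(b \/ (b -> (c /\ a))) = max(0.85, 0.12) = 0.85
~c: Gödel ¬ of 0.12 = 0 (operand ≠ 0)
~c: Gödel ¬ of 0.12 = 0 (operand ≠ 0)
(~c -> ~c): 0 ≤ 0, so result = 1
((b \/ (b -> (c /\ a))) \/ (~c -> ~c)) = max(0.85, 1) = 1
((~~b \/ ~a) /\ ((b \/ (b -> (c /\ a))) \/ (~c -> ~c))) = min(1, 1) = 1
((~(~c \/ a) /\ b) /\ ((~~b \/ ~a) /\ ((b \/ (b -> (c /\ a))) \/ (~c -> ~c)))) = min(0, 1) = 0
(a \/ c) = max(0.82, 0.12) = 0.82
~(a \/ c): Gödel ¬ of 0.82 = 0 (operand ≠ 0)
(((~(~c \/ a) /\ b) /\ ((~~b \/ ~a) /\ ((b \/ (b -> (c /\ a))) \/ (~c -> ~c)))) \/ ~(a \/ c)) = max(0, 0) = 0
((((~(~c \/ a) /\ b) /\ ((~~b \/ ~a) /\ ((b \/ (b -> (c /\ a))) \/ (~c -> ~c)))) \/ ~(a \/ c)) -> a): 0 ≤ 0.82, so result = 1

1.00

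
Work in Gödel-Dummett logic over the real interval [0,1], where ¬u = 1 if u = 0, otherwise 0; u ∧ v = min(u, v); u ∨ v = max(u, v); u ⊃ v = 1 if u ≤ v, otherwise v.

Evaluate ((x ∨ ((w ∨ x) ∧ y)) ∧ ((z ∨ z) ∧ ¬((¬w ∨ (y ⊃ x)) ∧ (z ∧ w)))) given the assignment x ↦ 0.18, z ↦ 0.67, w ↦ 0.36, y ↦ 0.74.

(w ∨ x) = max(0.36, 0.18) = 0.36
((w ∨ x) ∧ y) = min(0.36, 0.74) = 0.36
(x ∨ ((w ∨ x) ∧ y)) = max(0.18, 0.36) = 0.36
(z ∨ z) = max(0.67, 0.67) = 0.67
¬w: Gödel ¬ of 0.36 = 0 (operand ≠ 0)
(y ⊃ x): 0.74 > 0.18, so result = 0.18
(¬w ∨ (y ⊃ x)) = max(0, 0.18) = 0.18
(z ∧ w) = min(0.67, 0.36) = 0.36
((¬w ∨ (y ⊃ x)) ∧ (z ∧ w)) = min(0.18, 0.36) = 0.18
¬((¬w ∨ (y ⊃ x)) ∧ (z ∧ w)): Gödel ¬ of 0.18 = 0 (operand ≠ 0)
((z ∨ z) ∧ ¬((¬w ∨ (y ⊃ x)) ∧ (z ∧ w))) = min(0.67, 0) = 0
((x ∨ ((w ∨ x) ∧ y)) ∧ ((z ∨ z) ∧ ¬((¬w ∨ (y ⊃ x)) ∧ (z ∧ w)))) = min(0.36, 0) = 0

0.00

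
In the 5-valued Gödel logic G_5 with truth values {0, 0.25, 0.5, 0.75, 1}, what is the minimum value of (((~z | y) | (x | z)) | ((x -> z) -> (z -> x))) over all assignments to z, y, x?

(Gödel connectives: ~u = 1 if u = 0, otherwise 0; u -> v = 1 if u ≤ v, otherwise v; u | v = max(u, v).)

The minimum is attained at z = 0.25, y = 0, x = 0:
  ~z: Gödel ¬ of 0.25 = 0 (operand ≠ 0)
  (~z | y) = max(0, 0) = 0
  (x | z) = max(0, 0.25) = 0.25
  ((~z | y) | (x | z)) = max(0, 0.25) = 0.25
  (x -> z): 0 ≤ 0.25, so result = 1
  (z -> x): 0.25 > 0, so result = 0
  ((x -> z) -> (z -> x)): 1 > 0, so result = 0
  (((~z | y) | (x | z)) | ((x -> z) -> (z -> x))) = max(0.25, 0) = 0.25
Checking all 125 assignments confirms none give a value below 0.25.

0.25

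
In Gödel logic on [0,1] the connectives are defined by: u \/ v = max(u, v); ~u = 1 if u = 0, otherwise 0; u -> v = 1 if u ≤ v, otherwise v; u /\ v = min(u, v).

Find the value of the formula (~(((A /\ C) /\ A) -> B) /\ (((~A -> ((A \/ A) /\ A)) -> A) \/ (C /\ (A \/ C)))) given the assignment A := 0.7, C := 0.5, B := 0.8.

(A /\ C) = min(0.7, 0.5) = 0.5
((A /\ C) /\ A) = min(0.5, 0.7) = 0.5
(((A /\ C) /\ A) -> B): 0.5 ≤ 0.8, so result = 1
~(((A /\ C) /\ A) -> B): Gödel ¬ of 1 = 0 (operand ≠ 0)
~A: Gödel ¬ of 0.7 = 0 (operand ≠ 0)
(A \/ A) = max(0.7, 0.7) = 0.7
((A \/ A) /\ A) = min(0.7, 0.7) = 0.7
(~A -> ((A \/ A) /\ A)): 0 ≤ 0.7, so result = 1
((~A -> ((A \/ A) /\ A)) -> A): 1 > 0.7, so result = 0.7
(A \/ C) = max(0.7, 0.5) = 0.7
(C /\ (A \/ C)) = min(0.5, 0.7) = 0.5
(((~A -> ((A \/ A) /\ A)) -> A) \/ (C /\ (A \/ C))) = max(0.7, 0.5) = 0.7
(~(((A /\ C) /\ A) -> B) /\ (((~A -> ((A \/ A) /\ A)) -> A) \/ (C /\ (A \/ C)))) = min(0, 0.7) = 0

0.00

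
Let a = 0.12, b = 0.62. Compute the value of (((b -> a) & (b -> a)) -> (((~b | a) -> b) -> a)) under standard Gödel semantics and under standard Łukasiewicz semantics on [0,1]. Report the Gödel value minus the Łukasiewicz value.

0.38

Gödel evaluation:
  (b -> a): 0.62 > 0.12, so result = 0.12
  (b -> a): 0.62 > 0.12, so result = 0.12
  ((b -> a) & (b -> a)) = min(0.12, 0.12) = 0.12
  ~b: Gödel ¬ of 0.62 = 0 (operand ≠ 0)
  (~b | a) = max(0, 0.12) = 0.12
  ((~b | a) -> b): 0.12 ≤ 0.62, so result = 1
  (((~b | a) -> b) -> a): 1 > 0.12, so result = 0.12
  (((b -> a) & (b -> a)) -> (((~b | a) -> b) -> a)): 0.12 ≤ 0.12, so result = 1
  Gödel value = 1
Łukasiewicz evaluation:
  (b -> a): min(1, 1 − 0.62 + 0.12) = 0.5
  (b -> a): min(1, 1 − 0.62 + 0.12) = 0.5
  ((b -> a) & (b -> a)) = min(0.5, 0.5) = 0.5
  ~b: Łukasiewicz ¬ gives 1 − 0.62 = 0.38
  (~b | a) = max(0.38, 0.12) = 0.38
  ((~b | a) -> b): min(1, 1 − 0.38 + 0.62) = 1
  (((~b | a) -> b) -> a): min(1, 1 − 1 + 0.12) = 0.12
  (((b -> a) & (b -> a)) -> (((~b | a) -> b) -> a)): min(1, 1 − 0.5 + 0.12) = 0.62
  Łukasiewicz value = 0.62
Difference: 1 − 0.62 = 0.38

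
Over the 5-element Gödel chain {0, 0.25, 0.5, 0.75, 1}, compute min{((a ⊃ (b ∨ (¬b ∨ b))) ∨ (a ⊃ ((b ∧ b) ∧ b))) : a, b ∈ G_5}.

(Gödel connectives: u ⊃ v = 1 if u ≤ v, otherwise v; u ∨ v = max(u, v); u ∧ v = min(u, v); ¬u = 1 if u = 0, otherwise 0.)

The minimum is attained at a = 0.5, b = 0.25:
  ¬b: Gödel ¬ of 0.25 = 0 (operand ≠ 0)
  (¬b ∨ b) = max(0, 0.25) = 0.25
  (b ∨ (¬b ∨ b)) = max(0.25, 0.25) = 0.25
  (a ⊃ (b ∨ (¬b ∨ b))): 0.5 > 0.25, so result = 0.25
  (b ∧ b) = min(0.25, 0.25) = 0.25
  ((b ∧ b) ∧ b) = min(0.25, 0.25) = 0.25
  (a ⊃ ((b ∧ b) ∧ b)): 0.5 > 0.25, so result = 0.25
  ((a ⊃ (b ∨ (¬b ∨ b))) ∨ (a ⊃ ((b ∧ b) ∧ b))) = max(0.25, 0.25) = 0.25
Checking all 25 assignments confirms none give a value below 0.25.

0.25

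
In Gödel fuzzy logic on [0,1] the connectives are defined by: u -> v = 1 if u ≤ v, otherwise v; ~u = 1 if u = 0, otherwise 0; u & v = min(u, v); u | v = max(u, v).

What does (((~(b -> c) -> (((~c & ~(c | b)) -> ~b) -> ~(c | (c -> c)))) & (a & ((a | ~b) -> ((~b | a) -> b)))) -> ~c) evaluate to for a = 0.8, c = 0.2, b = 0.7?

(b -> c): 0.7 > 0.2, so result = 0.2
~(b -> c): Gödel ¬ of 0.2 = 0 (operand ≠ 0)
~c: Gödel ¬ of 0.2 = 0 (operand ≠ 0)
(c | b) = max(0.2, 0.7) = 0.7
~(c | b): Gödel ¬ of 0.7 = 0 (operand ≠ 0)
(~c & ~(c | b)) = min(0, 0) = 0
~b: Gödel ¬ of 0.7 = 0 (operand ≠ 0)
((~c & ~(c | b)) -> ~b): 0 ≤ 0, so result = 1
(c -> c): 0.2 ≤ 0.2, so result = 1
(c | (c -> c)) = max(0.2, 1) = 1
~(c | (c -> c)): Gödel ¬ of 1 = 0 (operand ≠ 0)
(((~c & ~(c | b)) -> ~b) -> ~(c | (c -> c))): 1 > 0, so result = 0
(~(b -> c) -> (((~c & ~(c | b)) -> ~b) -> ~(c | (c -> c)))): 0 ≤ 0, so result = 1
~b: Gödel ¬ of 0.7 = 0 (operand ≠ 0)
(a | ~b) = max(0.8, 0) = 0.8
~b: Gödel ¬ of 0.7 = 0 (operand ≠ 0)
(~b | a) = max(0, 0.8) = 0.8
((~b | a) -> b): 0.8 > 0.7, so result = 0.7
((a | ~b) -> ((~b | a) -> b)): 0.8 > 0.7, so result = 0.7
(a & ((a | ~b) -> ((~b | a) -> b))) = min(0.8, 0.7) = 0.7
((~(b -> c) -> (((~c & ~(c | b)) -> ~b) -> ~(c | (c -> c)))) & (a & ((a | ~b) -> ((~b | a) -> b)))) = min(1, 0.7) = 0.7
~c: Gödel ¬ of 0.2 = 0 (operand ≠ 0)
(((~(b -> c) -> (((~c & ~(c | b)) -> ~b) -> ~(c | (c -> c)))) & (a & ((a | ~b) -> ((~b | a) -> b)))) -> ~c): 0.7 > 0, so result = 0

0.00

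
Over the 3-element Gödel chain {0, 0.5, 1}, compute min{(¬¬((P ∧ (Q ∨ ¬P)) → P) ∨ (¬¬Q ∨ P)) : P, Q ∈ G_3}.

1.00

Every assignment gives 1. For instance at P = 0, Q = 0:
  ¬P: Gödel ¬ of 0 = 1 (operand is 0)
  (Q ∨ ¬P) = max(0, 1) = 1
  (P ∧ (Q ∨ ¬P)) = min(0, 1) = 0
  ((P ∧ (Q ∨ ¬P)) → P): 0 ≤ 0, so result = 1
  ¬((P ∧ (Q ∨ ¬P)) → P): Gödel ¬ of 1 = 0 (operand ≠ 0)
  ¬¬((P ∧ (Q ∨ ¬P)) → P): Gödel ¬ of 0 = 1 (operand is 0)
  ¬Q: Gödel ¬ of 0 = 1 (operand is 0)
  ¬¬Q: Gödel ¬ of 1 = 0 (operand ≠ 0)
  (¬¬Q ∨ P) = max(0, 0) = 0
  (¬¬((P ∧ (Q ∨ ¬P)) → P) ∨ (¬¬Q ∨ P)) = max(1, 0) = 1
All 9 assignments give value 1 — the formula is a G_3-tautology.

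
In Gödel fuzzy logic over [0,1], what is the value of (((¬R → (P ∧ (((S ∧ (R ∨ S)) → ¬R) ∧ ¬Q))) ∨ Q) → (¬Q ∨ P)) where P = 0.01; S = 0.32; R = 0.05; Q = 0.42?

0.01

¬R: Gödel ¬ of 0.05 = 0 (operand ≠ 0)
(R ∨ S) = max(0.05, 0.32) = 0.32
(S ∧ (R ∨ S)) = min(0.32, 0.32) = 0.32
¬R: Gödel ¬ of 0.05 = 0 (operand ≠ 0)
((S ∧ (R ∨ S)) → ¬R): 0.32 > 0, so result = 0
¬Q: Gödel ¬ of 0.42 = 0 (operand ≠ 0)
(((S ∧ (R ∨ S)) → ¬R) ∧ ¬Q) = min(0, 0) = 0
(P ∧ (((S ∧ (R ∨ S)) → ¬R) ∧ ¬Q)) = min(0.01, 0) = 0
(¬R → (P ∧ (((S ∧ (R ∨ S)) → ¬R) ∧ ¬Q))): 0 ≤ 0, so result = 1
((¬R → (P ∧ (((S ∧ (R ∨ S)) → ¬R) ∧ ¬Q))) ∨ Q) = max(1, 0.42) = 1
¬Q: Gödel ¬ of 0.42 = 0 (operand ≠ 0)
(¬Q ∨ P) = max(0, 0.01) = 0.01
(((¬R → (P ∧ (((S ∧ (R ∨ S)) → ¬R) ∧ ¬Q))) ∨ Q) → (¬Q ∨ P)): 1 > 0.01, so result = 0.01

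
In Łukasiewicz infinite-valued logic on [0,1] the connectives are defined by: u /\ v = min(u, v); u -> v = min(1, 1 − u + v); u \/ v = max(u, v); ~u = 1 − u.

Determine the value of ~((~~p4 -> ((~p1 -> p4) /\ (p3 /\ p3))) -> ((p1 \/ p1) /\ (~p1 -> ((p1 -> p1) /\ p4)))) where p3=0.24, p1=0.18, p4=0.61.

0.45

~p4: Łukasiewicz ¬ gives 1 − 0.61 = 0.39
~~p4: Łukasiewicz ¬ gives 1 − 0.39 = 0.61
~p1: Łukasiewicz ¬ gives 1 − 0.18 = 0.82
(~p1 -> p4): min(1, 1 − 0.82 + 0.61) = 0.79
(p3 /\ p3) = min(0.24, 0.24) = 0.24
((~p1 -> p4) /\ (p3 /\ p3)) = min(0.79, 0.24) = 0.24
(~~p4 -> ((~p1 -> p4) /\ (p3 /\ p3))): min(1, 1 − 0.61 + 0.24) = 0.63
(p1 \/ p1) = max(0.18, 0.18) = 0.18
~p1: Łukasiewicz ¬ gives 1 − 0.18 = 0.82
(p1 -> p1): min(1, 1 − 0.18 + 0.18) = 1
((p1 -> p1) /\ p4) = min(1, 0.61) = 0.61
(~p1 -> ((p1 -> p1) /\ p4)): min(1, 1 − 0.82 + 0.61) = 0.79
((p1 \/ p1) /\ (~p1 -> ((p1 -> p1) /\ p4))) = min(0.18, 0.79) = 0.18
((~~p4 -> ((~p1 -> p4) /\ (p3 /\ p3))) -> ((p1 \/ p1) /\ (~p1 -> ((p1 -> p1) /\ p4)))): min(1, 1 − 0.63 + 0.18) = 0.55
~((~~p4 -> ((~p1 -> p4) /\ (p3 /\ p3))) -> ((p1 \/ p1) /\ (~p1 -> ((p1 -> p1) /\ p4)))): Łukasiewicz ¬ gives 1 − 0.55 = 0.45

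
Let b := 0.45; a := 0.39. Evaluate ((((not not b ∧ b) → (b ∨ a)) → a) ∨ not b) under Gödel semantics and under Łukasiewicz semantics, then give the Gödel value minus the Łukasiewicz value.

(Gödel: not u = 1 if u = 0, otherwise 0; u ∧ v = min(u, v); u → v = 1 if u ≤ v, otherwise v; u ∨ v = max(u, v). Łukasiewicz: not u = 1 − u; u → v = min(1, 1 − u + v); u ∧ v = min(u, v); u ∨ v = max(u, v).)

Gödel evaluation:
  not b: Gödel ¬ of 0.45 = 0 (operand ≠ 0)
  not not b: Gödel ¬ of 0 = 1 (operand is 0)
  (not not b ∧ b) = min(1, 0.45) = 0.45
  (b ∨ a) = max(0.45, 0.39) = 0.45
  ((not not b ∧ b) → (b ∨ a)): 0.45 ≤ 0.45, so result = 1
  (((not not b ∧ b) → (b ∨ a)) → a): 1 > 0.39, so result = 0.39
  not b: Gödel ¬ of 0.45 = 0 (operand ≠ 0)
  ((((not not b ∧ b) → (b ∨ a)) → a) ∨ not b) = max(0.39, 0) = 0.39
  Gödel value = 0.39
Łukasiewicz evaluation:
  not b: Łukasiewicz ¬ gives 1 − 0.45 = 0.55
  not not b: Łukasiewicz ¬ gives 1 − 0.55 = 0.45
  (not not b ∧ b) = min(0.45, 0.45) = 0.45
  (b ∨ a) = max(0.45, 0.39) = 0.45
  ((not not b ∧ b) → (b ∨ a)): min(1, 1 − 0.45 + 0.45) = 1
  (((not not b ∧ b) → (b ∨ a)) → a): min(1, 1 − 1 + 0.39) = 0.39
  not b: Łukasiewicz ¬ gives 1 − 0.45 = 0.55
  ((((not not b ∧ b) → (b ∨ a)) → a) ∨ not b) = max(0.39, 0.55) = 0.55
  Łukasiewicz value = 0.55
Difference: 0.39 − 0.55 = -0.16

-0.16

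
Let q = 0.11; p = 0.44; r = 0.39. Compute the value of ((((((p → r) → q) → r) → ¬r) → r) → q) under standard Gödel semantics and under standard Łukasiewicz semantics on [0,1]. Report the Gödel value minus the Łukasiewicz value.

Gödel evaluation:
  (p → r): 0.44 > 0.39, so result = 0.39
  ((p → r) → q): 0.39 > 0.11, so result = 0.11
  (((p → r) → q) → r): 0.11 ≤ 0.39, so result = 1
  ¬r: Gödel ¬ of 0.39 = 0 (operand ≠ 0)
  ((((p → r) → q) → r) → ¬r): 1 > 0, so result = 0
  (((((p → r) → q) → r) → ¬r) → r): 0 ≤ 0.39, so result = 1
  ((((((p → r) → q) → r) → ¬r) → r) → q): 1 > 0.11, so result = 0.11
  Gödel value = 0.11
Łukasiewicz evaluation:
  (p → r): min(1, 1 − 0.44 + 0.39) = 0.95
  ((p → r) → q): min(1, 1 − 0.95 + 0.11) = 0.16
  (((p → r) → q) → r): min(1, 1 − 0.16 + 0.39) = 1
  ¬r: Łukasiewicz ¬ gives 1 − 0.39 = 0.61
  ((((p → r) → q) → r) → ¬r): min(1, 1 − 1 + 0.61) = 0.61
  (((((p → r) → q) → r) → ¬r) → r): min(1, 1 − 0.61 + 0.39) = 0.78
  ((((((p → r) → q) → r) → ¬r) → r) → q): min(1, 1 − 0.78 + 0.11) = 0.33
  Łukasiewicz value = 0.33
Difference: 0.11 − 0.33 = -0.22

-0.22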